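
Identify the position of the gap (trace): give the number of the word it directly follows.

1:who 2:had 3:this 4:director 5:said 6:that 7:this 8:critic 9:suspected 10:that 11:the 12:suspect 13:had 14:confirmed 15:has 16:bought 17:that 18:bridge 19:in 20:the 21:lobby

The displaced element is "who" (word 1).
It is linked across 3 clause boundaries (that → that → Ø).
It functions as the subject of "bought", so the gap sits immediately after word 14 ("confirmed").
Base order: This director had said that this critic suspected that the suspect had confirmed that who has bought that bridge in the lobby.

14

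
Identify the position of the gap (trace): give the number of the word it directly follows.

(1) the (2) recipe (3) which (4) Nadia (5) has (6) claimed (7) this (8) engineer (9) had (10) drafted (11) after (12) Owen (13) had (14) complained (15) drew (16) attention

10

The displaced element is "the recipe" (word 2).
It is linked across 1 clause boundary (Ø).
It functions as the direct object of "drafted", so the gap sits immediately after word 10 ("drafted").
Base order: Nadia has claimed this engineer had drafted the recipe after Owen had complained.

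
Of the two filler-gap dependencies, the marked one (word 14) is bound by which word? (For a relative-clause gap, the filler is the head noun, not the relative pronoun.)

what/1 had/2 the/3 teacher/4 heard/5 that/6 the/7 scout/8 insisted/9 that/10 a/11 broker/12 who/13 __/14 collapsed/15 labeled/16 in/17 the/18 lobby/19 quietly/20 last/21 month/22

The marked gap is inside the relative clause, the subject of "collapsed".
Its filler is the head noun "broker" (via "who"), at word 12.
(The other dependency links word 1 to a gap after word 16.)

12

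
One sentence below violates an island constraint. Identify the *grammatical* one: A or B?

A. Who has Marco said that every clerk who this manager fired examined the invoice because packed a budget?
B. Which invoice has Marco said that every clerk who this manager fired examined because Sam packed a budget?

B

In A, the wh-phrase is extracted from inside an adjunct island (introduced by "because"), which blocks movement.
In B, the extraction path crosses only that-complement boundaries, which are transparent.
So B is grammatical.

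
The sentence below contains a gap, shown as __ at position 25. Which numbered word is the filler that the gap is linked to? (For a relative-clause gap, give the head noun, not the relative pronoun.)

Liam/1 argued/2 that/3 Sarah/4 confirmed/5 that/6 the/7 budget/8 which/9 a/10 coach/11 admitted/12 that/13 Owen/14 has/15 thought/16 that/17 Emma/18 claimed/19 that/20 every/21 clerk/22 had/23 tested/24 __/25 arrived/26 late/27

The gap at 25 is the object of "tested", inside a relative clause.
The relative pronoun is "which" (word 9); it is bound by the head noun immediately before it.
Its filler is the head noun "budget", at word 8.

8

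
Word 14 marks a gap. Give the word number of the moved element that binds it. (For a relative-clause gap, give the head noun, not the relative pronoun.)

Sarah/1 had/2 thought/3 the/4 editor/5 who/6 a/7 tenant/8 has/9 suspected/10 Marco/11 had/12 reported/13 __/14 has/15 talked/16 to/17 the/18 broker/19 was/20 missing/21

5

The gap at 14 is the subject of "talked", inside a relative clause.
The relative pronoun is "who" (word 6); it is bound by the head noun immediately before it.
Its filler is the head noun "editor", at word 5.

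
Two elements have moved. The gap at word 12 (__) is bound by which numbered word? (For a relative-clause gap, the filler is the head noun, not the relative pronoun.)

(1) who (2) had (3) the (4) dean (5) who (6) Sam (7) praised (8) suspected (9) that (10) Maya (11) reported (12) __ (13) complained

The marked gap is the subject of "complained".
Its filler is the fronted wh-phrase "who", at word 1.
(The other dependency links word 4 to a gap after word 7.)

1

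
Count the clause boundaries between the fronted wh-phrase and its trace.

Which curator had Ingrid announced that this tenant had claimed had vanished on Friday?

"which curator" is extracted from the subject of "vanished".
Boundaries crossed, outermost first: [that], [Ø] — 2 in total.

2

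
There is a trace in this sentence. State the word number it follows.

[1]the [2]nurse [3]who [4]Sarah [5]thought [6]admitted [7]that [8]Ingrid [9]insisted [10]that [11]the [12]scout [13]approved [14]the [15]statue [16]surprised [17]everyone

5

The displaced element is "the nurse" (word 2).
It is linked across 1 clause boundary (Ø).
It functions as the subject of "admitted", so the gap sits immediately after word 5 ("thought").
Base order: Sarah thought that the nurse admitted that Ingrid insisted that the scout approved the statue.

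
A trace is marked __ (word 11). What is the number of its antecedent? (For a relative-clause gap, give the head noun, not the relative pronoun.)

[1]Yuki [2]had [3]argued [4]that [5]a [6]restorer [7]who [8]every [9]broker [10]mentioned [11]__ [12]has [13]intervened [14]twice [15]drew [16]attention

The gap at 11 is the subject of "intervened", inside a relative clause.
The relative pronoun is "who" (word 7); it is bound by the head noun immediately before it.
Its filler is the head noun "restorer", at word 6.

6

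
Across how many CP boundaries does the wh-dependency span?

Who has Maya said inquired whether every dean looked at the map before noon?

"who" is extracted from the subject of "inquired".
Boundaries crossed, outermost first: [Ø] — 1 in total.

1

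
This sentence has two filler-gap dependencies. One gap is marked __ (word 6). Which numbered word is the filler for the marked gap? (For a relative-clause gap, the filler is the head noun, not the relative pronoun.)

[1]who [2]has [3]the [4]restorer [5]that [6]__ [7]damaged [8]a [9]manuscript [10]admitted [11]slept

4

The marked gap is inside the relative clause, the subject of "damaged".
Its filler is the head noun "restorer" (via "that"), at word 4.
(The other dependency links word 1 to a gap after word 10.)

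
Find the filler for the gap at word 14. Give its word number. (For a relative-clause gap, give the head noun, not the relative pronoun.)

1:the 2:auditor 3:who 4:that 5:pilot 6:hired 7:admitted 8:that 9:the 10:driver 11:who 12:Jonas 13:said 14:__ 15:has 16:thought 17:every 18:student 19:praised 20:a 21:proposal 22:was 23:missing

The gap at 14 is the subject of "thought", inside a relative clause.
The relative pronoun is "who" (word 11); it is bound by the head noun immediately before it.
Its filler is the head noun "driver", at word 10.

10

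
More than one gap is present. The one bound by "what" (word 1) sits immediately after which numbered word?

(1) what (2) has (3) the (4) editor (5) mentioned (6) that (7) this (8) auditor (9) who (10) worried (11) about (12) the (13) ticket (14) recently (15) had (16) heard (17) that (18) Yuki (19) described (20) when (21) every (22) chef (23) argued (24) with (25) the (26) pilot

The displaced element is "what" (word 1).
It is linked across 2 clause boundaries (that → that).
It functions as the direct object of "described", so the gap sits immediately after word 19 ("described").
Base order: The editor has mentioned that this auditor who worried about the ticket recently had heard that Yuki described what when every chef argued with the pilot.

19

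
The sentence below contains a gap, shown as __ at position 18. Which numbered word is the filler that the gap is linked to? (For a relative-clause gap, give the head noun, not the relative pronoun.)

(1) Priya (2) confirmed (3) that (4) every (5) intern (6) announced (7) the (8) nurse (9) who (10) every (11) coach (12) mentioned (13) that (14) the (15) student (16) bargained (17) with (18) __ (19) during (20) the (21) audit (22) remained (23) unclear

The gap at 18 is the prepositional object of "bargained", inside a relative clause.
The relative pronoun is "who" (word 9); it is bound by the head noun immediately before it.
Its filler is the head noun "nurse", at word 8.

8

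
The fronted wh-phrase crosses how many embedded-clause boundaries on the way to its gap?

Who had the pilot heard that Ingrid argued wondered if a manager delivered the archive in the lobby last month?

"who" is extracted from the subject of "wondered".
Boundaries crossed, outermost first: [that], [Ø] — 2 in total.

2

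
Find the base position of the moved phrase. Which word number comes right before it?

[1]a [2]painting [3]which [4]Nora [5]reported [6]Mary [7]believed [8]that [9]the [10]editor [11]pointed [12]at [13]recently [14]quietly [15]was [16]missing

The displaced element is "a painting" (word 2).
It is linked across 2 clause boundaries (Ø → that).
It functions as the object of the preposition "at" of "pointed", so the gap sits immediately after word 12 ("at").
Base order: Nora reported Mary believed that the editor pointed at a painting recently quietly.

12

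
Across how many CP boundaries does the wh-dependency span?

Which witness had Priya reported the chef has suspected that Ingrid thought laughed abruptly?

"which witness" is extracted from the subject of "laughed".
Boundaries crossed, outermost first: [Ø], [that], [Ø] — 3 in total.

3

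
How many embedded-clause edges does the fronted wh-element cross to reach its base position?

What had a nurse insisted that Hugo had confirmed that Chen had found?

"what" is extracted from the object of "found".
Boundaries crossed, outermost first: [that], [that] — 2 in total.

2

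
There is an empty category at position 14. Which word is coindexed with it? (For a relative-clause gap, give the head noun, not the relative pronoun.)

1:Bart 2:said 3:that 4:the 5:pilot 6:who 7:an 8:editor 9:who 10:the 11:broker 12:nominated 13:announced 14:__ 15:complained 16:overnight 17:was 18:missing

The gap at 14 is the subject of "complained", inside a relative clause.
The relative pronoun is "who" (word 6); it is bound by the head noun immediately before it.
Its filler is the head noun "pilot", at word 5.

5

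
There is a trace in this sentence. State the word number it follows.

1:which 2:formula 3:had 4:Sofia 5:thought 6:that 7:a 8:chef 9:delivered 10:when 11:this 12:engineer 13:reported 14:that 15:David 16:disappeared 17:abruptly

The displaced element is "which formula" (word 2).
It is linked across 1 clause boundary (that).
It functions as the direct object of "delivered", so the gap sits immediately after word 9 ("delivered").
Base order: Sofia had thought that a chef delivered which formula when this engineer reported that David disappeared abruptly.

9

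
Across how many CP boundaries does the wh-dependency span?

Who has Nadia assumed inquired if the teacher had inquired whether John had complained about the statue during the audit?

1

"who" is extracted from the subject of "inquired".
Boundaries crossed, outermost first: [Ø] — 1 in total.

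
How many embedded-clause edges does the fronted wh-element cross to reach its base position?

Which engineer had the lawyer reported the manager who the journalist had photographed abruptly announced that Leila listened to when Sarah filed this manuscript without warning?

"which engineer" is extracted from the PP object of "listened".
Boundaries crossed, outermost first: [Ø], [that] — 2 in total.

2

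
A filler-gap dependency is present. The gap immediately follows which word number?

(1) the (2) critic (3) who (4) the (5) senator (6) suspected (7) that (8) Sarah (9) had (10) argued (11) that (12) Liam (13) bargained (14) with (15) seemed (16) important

The displaced element is "the critic" (word 2).
It is linked across 2 clause boundaries (that → that).
It functions as the object of the preposition "with" of "bargained", so the gap sits immediately after word 14 ("with").
Base order: The senator suspected that Sarah had argued that Liam bargained with the critic.

14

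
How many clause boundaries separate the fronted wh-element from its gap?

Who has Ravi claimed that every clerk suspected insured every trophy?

"who" is extracted from the subject of "insured".
Boundaries crossed, outermost first: [that], [Ø] — 2 in total.

2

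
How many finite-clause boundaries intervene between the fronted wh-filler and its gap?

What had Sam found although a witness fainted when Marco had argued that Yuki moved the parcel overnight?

"what" originates inside the matrix clause — no clause boundary is crossed.

0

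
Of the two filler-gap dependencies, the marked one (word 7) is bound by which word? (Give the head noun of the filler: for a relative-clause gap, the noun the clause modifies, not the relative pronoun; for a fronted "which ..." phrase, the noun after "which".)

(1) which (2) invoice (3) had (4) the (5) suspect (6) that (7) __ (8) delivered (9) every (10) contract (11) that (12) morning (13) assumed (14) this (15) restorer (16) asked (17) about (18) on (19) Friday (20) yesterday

5

The marked gap is inside the relative clause, the subject of "delivered".
Its filler is the head noun "suspect" (via "that"), at word 5.
(The other dependency links word 2 to a gap after word 17.)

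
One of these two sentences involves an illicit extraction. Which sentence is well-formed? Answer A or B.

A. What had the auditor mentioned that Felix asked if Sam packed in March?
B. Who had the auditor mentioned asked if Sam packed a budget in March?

B

In A, the wh-phrase is extracted from inside a wh-island (introduced by "if"), which blocks movement.
In B, the extraction path crosses only that-complement boundaries, which are transparent.
So B is grammatical.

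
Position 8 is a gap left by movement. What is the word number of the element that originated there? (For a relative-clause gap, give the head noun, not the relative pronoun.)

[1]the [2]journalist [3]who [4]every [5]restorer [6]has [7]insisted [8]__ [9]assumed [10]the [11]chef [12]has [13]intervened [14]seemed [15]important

2

The gap at 8 is the subject of "assumed", inside a relative clause.
The relative pronoun is "who" (word 3); it is bound by the head noun immediately before it.
Its filler is the head noun "journalist", at word 2.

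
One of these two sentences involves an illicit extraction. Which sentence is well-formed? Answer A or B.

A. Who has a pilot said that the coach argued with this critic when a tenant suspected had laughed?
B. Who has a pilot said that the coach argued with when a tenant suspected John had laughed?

B

In A, the wh-phrase is extracted from inside an adjunct island (introduced by "when"), which blocks movement.
In B, the extraction path crosses only that-complement boundaries, which are transparent.
So B is grammatical.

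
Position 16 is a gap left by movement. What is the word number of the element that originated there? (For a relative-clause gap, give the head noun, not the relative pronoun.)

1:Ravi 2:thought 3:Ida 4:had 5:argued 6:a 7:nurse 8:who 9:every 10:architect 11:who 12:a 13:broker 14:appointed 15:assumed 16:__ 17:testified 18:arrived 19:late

7

The gap at 16 is the subject of "testified", inside a relative clause.
The relative pronoun is "who" (word 8); it is bound by the head noun immediately before it.
Its filler is the head noun "nurse", at word 7.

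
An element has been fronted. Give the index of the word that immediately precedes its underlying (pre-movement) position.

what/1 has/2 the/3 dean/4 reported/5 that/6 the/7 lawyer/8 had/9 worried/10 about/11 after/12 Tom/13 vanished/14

11

The displaced element is "what" (word 1).
It is linked across 1 clause boundary (that).
It functions as the object of the preposition "about" of "worried", so the gap sits immediately after word 11 ("about").
Base order: The dean has reported that the lawyer had worried about what after Tom vanished.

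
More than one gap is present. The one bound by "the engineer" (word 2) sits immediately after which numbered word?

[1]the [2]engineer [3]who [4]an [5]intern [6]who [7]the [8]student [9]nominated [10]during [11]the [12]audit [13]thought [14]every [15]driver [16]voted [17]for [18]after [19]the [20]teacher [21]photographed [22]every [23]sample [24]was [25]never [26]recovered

17

The displaced element is "the engineer" (word 2).
It is linked across 1 clause boundary (Ø).
It functions as the object of the preposition "for" of "voted", so the gap sits immediately after word 17 ("for").
Base order: An intern who the student nominated during the audit thought every driver voted for the engineer after the teacher photographed every sample.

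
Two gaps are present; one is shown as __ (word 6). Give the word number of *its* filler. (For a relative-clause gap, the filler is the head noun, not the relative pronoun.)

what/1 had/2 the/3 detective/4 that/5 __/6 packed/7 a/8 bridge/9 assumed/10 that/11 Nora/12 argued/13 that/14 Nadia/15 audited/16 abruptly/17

4

The marked gap is inside the relative clause, the subject of "packed".
Its filler is the head noun "detective" (via "that"), at word 4.
(The other dependency links word 1 to a gap after word 16.)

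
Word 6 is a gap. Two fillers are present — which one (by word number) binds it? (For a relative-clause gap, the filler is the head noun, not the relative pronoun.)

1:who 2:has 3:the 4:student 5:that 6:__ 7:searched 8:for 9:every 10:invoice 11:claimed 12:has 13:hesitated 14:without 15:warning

The marked gap is inside the relative clause, the subject of "searched".
Its filler is the head noun "student" (via "that"), at word 4.
(The other dependency links word 1 to a gap after word 11.)

4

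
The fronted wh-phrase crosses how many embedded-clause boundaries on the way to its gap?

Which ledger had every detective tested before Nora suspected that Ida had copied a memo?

0

"which ledger" originates inside the matrix clause — no clause boundary is crossed.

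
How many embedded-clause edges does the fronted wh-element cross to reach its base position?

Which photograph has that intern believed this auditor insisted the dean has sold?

"which photograph" is extracted from the object of "sold".
Boundaries crossed, outermost first: [Ø], [Ø] — 2 in total.

2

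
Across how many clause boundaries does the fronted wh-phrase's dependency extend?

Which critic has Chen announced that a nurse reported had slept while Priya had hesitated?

"which critic" is extracted from the subject of "slept".
Boundaries crossed, outermost first: [that], [Ø] — 2 in total.

2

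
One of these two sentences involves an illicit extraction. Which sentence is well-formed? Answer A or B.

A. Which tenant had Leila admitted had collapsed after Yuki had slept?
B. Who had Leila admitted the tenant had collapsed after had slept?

In B, the wh-phrase is extracted from inside an adjunct island (introduced by "after"), which blocks movement.
In A, the extraction path crosses only that-complement boundaries, which are transparent.
So A is grammatical.

A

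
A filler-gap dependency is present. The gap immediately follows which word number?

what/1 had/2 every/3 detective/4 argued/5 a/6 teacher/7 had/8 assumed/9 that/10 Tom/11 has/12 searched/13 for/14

The displaced element is "what" (word 1).
It is linked across 2 clause boundaries (Ø → that).
It functions as the object of the preposition "for" of "searched", so the gap sits immediately after word 14 ("for").
Base order: Every detective had argued a teacher had assumed that Tom has searched for what.

14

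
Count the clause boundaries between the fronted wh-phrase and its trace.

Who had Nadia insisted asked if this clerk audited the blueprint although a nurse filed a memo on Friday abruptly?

"who" is extracted from the subject of "asked".
Boundaries crossed, outermost first: [Ø] — 1 in total.

1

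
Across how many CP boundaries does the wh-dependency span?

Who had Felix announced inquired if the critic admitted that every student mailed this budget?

1

"who" is extracted from the subject of "inquired".
Boundaries crossed, outermost first: [Ø] — 1 in total.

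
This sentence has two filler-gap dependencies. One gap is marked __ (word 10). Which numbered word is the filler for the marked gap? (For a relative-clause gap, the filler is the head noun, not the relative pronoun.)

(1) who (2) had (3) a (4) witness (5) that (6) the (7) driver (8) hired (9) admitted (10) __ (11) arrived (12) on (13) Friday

The marked gap is the subject of "arrived".
Its filler is the fronted wh-phrase "who", at word 1.
(The other dependency links word 4 to a gap after word 8.)

1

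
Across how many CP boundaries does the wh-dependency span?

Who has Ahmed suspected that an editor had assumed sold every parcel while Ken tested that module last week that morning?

2

"who" is extracted from the subject of "sold".
Boundaries crossed, outermost first: [that], [Ø] — 2 in total.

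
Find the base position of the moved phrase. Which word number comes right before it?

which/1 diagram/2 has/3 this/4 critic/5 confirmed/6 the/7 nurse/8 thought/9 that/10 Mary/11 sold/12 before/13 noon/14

The displaced element is "which diagram" (word 2).
It is linked across 2 clause boundaries (Ø → that).
It functions as the direct object of "sold", so the gap sits immediately after word 12 ("sold").
Base order: This critic has confirmed the nurse thought that Mary sold which diagram before noon.

12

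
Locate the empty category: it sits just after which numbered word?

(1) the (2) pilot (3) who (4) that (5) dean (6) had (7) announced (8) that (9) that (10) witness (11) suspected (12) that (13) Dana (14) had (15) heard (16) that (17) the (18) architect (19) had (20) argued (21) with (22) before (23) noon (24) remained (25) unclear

21

The displaced element is "the pilot" (word 2).
It is linked across 3 clause boundaries (that → that → that).
It functions as the object of the preposition "with" of "argued", so the gap sits immediately after word 21 ("with").
Base order: That dean had announced that that witness suspected that Dana had heard that the architect had argued with the pilot before noon.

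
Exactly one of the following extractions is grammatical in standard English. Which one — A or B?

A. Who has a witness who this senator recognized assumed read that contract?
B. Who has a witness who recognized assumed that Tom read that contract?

In B, the wh-phrase is extracted from inside a complex-NP island (relative clause) (introduced by "who"), which blocks movement.
In A, the extraction path crosses only that-complement boundaries, which are transparent.
So A is grammatical.

A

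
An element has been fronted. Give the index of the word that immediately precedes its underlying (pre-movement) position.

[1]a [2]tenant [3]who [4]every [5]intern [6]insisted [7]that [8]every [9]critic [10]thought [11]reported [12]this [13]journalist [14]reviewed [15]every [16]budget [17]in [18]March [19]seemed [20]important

The displaced element is "a tenant" (word 2).
It is linked across 2 clause boundaries (that → Ø).
It functions as the subject of "reported", so the gap sits immediately after word 10 ("thought").
Base order: Every intern insisted that every critic thought that a tenant reported this journalist reviewed every budget in March.

10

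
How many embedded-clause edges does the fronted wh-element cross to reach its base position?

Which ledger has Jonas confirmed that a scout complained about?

1

"which ledger" is extracted from the PP object of "complained".
Boundaries crossed, outermost first: [that] — 1 in total.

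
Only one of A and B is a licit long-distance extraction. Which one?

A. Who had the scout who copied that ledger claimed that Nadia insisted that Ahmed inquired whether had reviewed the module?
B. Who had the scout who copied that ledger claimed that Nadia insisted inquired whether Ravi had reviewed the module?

B

In A, the wh-phrase is extracted from inside a wh-island (introduced by "whether"), which blocks movement.
In B, the extraction path crosses only that-complement boundaries, which are transparent.
So B is grammatical.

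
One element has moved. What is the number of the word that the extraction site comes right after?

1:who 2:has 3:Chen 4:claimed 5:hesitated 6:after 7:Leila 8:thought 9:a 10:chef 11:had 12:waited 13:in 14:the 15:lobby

4

The displaced element is "who" (word 1).
It is linked across 1 clause boundary (Ø).
It functions as the subject of "hesitated", so the gap sits immediately after word 4 ("claimed").
Base order: Chen has claimed that who hesitated after Leila thought a chef had waited in the lobby.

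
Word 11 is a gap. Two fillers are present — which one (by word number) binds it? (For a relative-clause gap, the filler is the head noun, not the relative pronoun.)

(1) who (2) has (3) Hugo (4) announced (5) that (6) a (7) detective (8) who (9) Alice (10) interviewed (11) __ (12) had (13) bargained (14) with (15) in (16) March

7

The marked gap is inside the relative clause, the direct object of "interviewed".
Its filler is the head noun "detective" (via "who"), at word 7.
(The other dependency links word 1 to a gap after word 14.)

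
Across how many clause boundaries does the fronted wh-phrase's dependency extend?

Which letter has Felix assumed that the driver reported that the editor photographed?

"which letter" is extracted from the object of "photographed".
Boundaries crossed, outermost first: [that], [that] — 2 in total.

2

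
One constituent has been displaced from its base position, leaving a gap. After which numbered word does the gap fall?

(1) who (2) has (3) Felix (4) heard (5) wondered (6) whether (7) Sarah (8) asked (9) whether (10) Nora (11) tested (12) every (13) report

4

The displaced element is "who" (word 1).
It is linked across 1 clause boundary (Ø).
It functions as the subject of "wondered", so the gap sits immediately after word 4 ("heard").
Base order: Felix has heard that who wondered whether Sarah asked whether Nora tested every report.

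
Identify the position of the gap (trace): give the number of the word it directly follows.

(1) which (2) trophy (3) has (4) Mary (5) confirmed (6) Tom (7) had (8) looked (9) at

9

The displaced element is "which trophy" (word 2).
It is linked across 1 clause boundary (Ø).
It functions as the object of the preposition "at" of "looked", so the gap sits immediately after word 9 ("at").
Base order: Mary has confirmed Tom had looked at which trophy.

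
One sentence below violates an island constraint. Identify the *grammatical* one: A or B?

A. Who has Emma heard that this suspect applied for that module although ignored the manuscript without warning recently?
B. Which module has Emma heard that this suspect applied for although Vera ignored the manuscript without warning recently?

B

In A, the wh-phrase is extracted from inside an adjunct island (introduced by "although"), which blocks movement.
In B, the extraction path crosses only that-complement boundaries, which are transparent.
So B is grammatical.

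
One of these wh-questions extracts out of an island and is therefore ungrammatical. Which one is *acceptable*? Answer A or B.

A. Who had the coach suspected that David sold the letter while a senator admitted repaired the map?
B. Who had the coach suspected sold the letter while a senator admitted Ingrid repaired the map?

B

In A, the wh-phrase is extracted from inside an adjunct island (introduced by "while"), which blocks movement.
In B, the extraction path crosses only that-complement boundaries, which are transparent.
So B is grammatical.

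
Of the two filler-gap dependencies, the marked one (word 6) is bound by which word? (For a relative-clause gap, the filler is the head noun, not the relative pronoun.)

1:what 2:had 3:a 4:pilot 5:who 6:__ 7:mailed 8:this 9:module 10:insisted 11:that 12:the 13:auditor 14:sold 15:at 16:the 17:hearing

4

The marked gap is inside the relative clause, the subject of "mailed".
Its filler is the head noun "pilot" (via "who"), at word 4.
(The other dependency links word 1 to a gap after word 14.)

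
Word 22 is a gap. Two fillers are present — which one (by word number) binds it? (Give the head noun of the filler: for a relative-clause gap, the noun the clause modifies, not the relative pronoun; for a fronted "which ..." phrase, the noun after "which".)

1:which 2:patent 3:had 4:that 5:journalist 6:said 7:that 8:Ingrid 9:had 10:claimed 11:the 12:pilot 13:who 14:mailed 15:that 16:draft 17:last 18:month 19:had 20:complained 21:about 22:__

2

The marked gap is the object of the preposition "about" of "complained".
Its filler is the fronted wh-phrase "which patent", at word 2.
(The other dependency links word 12 to a gap after word 13.)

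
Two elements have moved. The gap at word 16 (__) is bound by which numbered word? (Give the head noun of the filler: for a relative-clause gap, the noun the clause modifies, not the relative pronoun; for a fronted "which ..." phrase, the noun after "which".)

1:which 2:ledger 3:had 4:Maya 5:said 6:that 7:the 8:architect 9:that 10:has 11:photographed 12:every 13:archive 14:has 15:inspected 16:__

The marked gap is the direct object of "inspected".
Its filler is the fronted wh-phrase "which ledger", at word 2.
(The other dependency links word 8 to a gap after word 9.)

2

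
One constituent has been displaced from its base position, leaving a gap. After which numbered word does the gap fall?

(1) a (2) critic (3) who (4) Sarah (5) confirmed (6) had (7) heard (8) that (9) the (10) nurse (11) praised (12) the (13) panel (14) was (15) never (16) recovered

The displaced element is "a critic" (word 2).
It is linked across 1 clause boundary (Ø).
It functions as the subject of "heard", so the gap sits immediately after word 5 ("confirmed").
Base order: Sarah confirmed that a critic had heard that the nurse praised the panel.

5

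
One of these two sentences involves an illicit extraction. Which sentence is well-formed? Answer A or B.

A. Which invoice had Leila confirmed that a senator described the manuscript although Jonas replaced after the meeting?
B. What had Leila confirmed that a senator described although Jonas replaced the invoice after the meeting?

In A, the wh-phrase is extracted from inside an adjunct island (introduced by "although"), which blocks movement.
In B, the extraction path crosses only that-complement boundaries, which are transparent.
So B is grammatical.

B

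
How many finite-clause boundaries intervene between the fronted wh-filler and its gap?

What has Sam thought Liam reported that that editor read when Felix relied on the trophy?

2

"what" is extracted from the object of "read".
Boundaries crossed, outermost first: [Ø], [that] — 2 in total.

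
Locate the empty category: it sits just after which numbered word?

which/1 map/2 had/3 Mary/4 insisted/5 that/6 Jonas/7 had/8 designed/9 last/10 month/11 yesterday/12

The displaced element is "which map" (word 2).
It is linked across 1 clause boundary (that).
It functions as the direct object of "designed", so the gap sits immediately after word 9 ("designed").
Base order: Mary had insisted that Jonas had designed which map last month yesterday.

9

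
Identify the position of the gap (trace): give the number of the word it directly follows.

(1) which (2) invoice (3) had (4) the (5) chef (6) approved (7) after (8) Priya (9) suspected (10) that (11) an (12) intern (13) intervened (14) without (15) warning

6

The displaced element is "which invoice" (word 2).
It functions as the direct object of "approved", so the gap sits immediately after word 6 ("approved").
Base order: The chef had approved which invoice after Priya suspected that an intern intervened without warning.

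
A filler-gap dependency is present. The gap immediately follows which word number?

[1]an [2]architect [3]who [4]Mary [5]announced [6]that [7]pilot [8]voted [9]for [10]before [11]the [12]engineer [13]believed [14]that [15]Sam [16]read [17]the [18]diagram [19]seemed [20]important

The displaced element is "an architect" (word 2).
It is linked across 1 clause boundary (Ø).
It functions as the object of the preposition "for" of "voted", so the gap sits immediately after word 9 ("for").
Base order: Mary announced that pilot voted for an architect before the engineer believed that Sam read the diagram.

9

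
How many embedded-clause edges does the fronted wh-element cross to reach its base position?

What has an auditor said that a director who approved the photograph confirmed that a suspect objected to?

2

"what" is extracted from the PP object of "objected".
Boundaries crossed, outermost first: [that], [that] — 2 in total.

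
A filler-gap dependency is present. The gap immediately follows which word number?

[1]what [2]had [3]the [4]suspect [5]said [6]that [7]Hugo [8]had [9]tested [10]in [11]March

The displaced element is "what" (word 1).
It is linked across 1 clause boundary (that).
It functions as the direct object of "tested", so the gap sits immediately after word 9 ("tested").
Base order: The suspect had said that Hugo had tested what in March.

9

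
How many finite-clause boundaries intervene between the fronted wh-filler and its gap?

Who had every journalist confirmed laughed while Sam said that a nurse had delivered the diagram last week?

1

"who" is extracted from the subject of "laughed".
Boundaries crossed, outermost first: [Ø] — 1 in total.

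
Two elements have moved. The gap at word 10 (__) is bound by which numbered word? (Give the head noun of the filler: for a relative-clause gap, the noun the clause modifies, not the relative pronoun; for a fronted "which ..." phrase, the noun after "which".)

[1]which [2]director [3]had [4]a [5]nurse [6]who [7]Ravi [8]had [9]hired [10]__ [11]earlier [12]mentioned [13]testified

5

The marked gap is inside the relative clause, the direct object of "hired".
Its filler is the head noun "nurse" (via "who"), at word 5.
(The other dependency links word 2 to a gap after word 12.)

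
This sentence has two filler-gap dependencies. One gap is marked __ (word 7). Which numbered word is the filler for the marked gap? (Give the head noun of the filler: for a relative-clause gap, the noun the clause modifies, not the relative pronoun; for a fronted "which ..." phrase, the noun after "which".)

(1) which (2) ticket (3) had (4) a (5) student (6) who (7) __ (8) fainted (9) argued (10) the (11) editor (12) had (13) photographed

5

The marked gap is inside the relative clause, the subject of "fainted".
Its filler is the head noun "student" (via "who"), at word 5.
(The other dependency links word 2 to a gap after word 13.)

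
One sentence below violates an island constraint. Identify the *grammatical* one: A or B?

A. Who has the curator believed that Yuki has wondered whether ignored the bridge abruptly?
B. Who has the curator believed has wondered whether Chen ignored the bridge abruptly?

In A, the wh-phrase is extracted from inside a wh-island (introduced by "whether"), which blocks movement.
In B, the extraction path crosses only that-complement boundaries, which are transparent.
So B is grammatical.

B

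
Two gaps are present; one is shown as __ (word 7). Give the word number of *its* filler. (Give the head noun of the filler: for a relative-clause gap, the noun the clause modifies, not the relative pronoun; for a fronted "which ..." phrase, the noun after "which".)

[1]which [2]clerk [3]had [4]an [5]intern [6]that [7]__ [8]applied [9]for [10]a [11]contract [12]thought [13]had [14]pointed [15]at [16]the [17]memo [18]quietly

The marked gap is inside the relative clause, the subject of "applied".
Its filler is the head noun "intern" (via "that"), at word 5.
(The other dependency links word 2 to a gap after word 12.)

5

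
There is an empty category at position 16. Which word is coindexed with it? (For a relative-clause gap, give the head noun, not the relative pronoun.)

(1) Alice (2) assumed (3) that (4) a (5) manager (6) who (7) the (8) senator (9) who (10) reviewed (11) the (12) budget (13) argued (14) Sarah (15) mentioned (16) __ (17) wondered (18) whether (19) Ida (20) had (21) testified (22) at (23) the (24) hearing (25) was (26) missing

5

The gap at 16 is the subject of "wondered", inside a relative clause.
The relative pronoun is "who" (word 6); it is bound by the head noun immediately before it.
Its filler is the head noun "manager", at word 5.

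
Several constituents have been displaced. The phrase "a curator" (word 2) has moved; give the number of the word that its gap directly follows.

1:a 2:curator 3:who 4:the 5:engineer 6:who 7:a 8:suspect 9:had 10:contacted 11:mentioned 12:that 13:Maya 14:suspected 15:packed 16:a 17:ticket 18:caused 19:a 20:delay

14

The displaced element is "a curator" (word 2).
It is linked across 2 clause boundaries (that → Ø).
It functions as the subject of "packed", so the gap sits immediately after word 14 ("suspected").
Base order: The engineer who a suspect had contacted mentioned that Maya suspected that a curator packed a ticket.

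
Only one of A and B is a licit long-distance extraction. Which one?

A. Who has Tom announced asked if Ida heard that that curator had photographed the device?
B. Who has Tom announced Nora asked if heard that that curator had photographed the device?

In B, the wh-phrase is extracted from inside a wh-island (introduced by "if"), which blocks movement.
In A, the extraction path crosses only that-complement boundaries, which are transparent.
So A is grammatical.

A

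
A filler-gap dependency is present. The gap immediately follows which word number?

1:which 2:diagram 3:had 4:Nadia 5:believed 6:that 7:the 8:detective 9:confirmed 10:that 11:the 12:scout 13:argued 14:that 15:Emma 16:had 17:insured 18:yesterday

17

The displaced element is "which diagram" (word 2).
It is linked across 3 clause boundaries (that → that → that).
It functions as the direct object of "insured", so the gap sits immediately after word 17 ("insured").
Base order: Nadia had believed that the detective confirmed that the scout argued that Emma had insured which diagram yesterday.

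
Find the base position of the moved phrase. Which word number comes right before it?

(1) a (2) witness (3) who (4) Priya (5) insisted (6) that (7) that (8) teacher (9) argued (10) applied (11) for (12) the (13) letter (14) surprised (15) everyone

9

The displaced element is "a witness" (word 2).
It is linked across 2 clause boundaries (that → Ø).
It functions as the subject of "applied", so the gap sits immediately after word 9 ("argued").
Base order: Priya insisted that that teacher argued a witness applied for the letter.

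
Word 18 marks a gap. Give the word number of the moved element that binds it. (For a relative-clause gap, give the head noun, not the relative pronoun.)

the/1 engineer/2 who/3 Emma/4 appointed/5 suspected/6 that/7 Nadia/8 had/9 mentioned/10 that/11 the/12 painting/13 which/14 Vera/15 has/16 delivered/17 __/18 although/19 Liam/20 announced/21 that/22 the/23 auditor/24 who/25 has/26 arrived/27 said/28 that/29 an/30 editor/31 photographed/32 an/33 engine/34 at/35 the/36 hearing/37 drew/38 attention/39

The gap at 18 is the object of "delivered", inside a relative clause.
The relative pronoun is "which" (word 14); it is bound by the head noun immediately before it.
Its filler is the head noun "painting", at word 13.

13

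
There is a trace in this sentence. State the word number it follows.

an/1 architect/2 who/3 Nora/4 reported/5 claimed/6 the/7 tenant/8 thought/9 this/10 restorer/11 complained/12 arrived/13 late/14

5

The displaced element is "an architect" (word 2).
It is linked across 1 clause boundary (Ø).
It functions as the subject of "claimed", so the gap sits immediately after word 5 ("reported").
Base order: Nora reported an architect claimed the tenant thought this restorer complained.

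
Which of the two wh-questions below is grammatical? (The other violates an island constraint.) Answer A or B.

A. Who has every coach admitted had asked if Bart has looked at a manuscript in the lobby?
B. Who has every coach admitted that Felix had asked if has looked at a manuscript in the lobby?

In B, the wh-phrase is extracted from inside a wh-island (introduced by "if"), which blocks movement.
In A, the extraction path crosses only that-complement boundaries, which are transparent.
So A is grammatical.

A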